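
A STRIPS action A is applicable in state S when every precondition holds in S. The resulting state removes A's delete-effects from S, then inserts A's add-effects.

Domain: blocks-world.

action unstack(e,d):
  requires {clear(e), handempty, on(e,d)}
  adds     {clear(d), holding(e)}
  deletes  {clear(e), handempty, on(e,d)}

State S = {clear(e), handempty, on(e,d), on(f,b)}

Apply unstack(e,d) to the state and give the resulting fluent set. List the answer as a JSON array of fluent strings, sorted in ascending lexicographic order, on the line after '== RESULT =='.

Progress:
  pre ⊆ S: {clear(e), handempty, on(e,d)} ⊆ S  — applicable
  S \ del = {on(f,b)}
  ∪ add   = {clear(d), holding(e), on(f,b)}

== RESULT ==
["clear(d)", "holding(e)", "on(f,b)"]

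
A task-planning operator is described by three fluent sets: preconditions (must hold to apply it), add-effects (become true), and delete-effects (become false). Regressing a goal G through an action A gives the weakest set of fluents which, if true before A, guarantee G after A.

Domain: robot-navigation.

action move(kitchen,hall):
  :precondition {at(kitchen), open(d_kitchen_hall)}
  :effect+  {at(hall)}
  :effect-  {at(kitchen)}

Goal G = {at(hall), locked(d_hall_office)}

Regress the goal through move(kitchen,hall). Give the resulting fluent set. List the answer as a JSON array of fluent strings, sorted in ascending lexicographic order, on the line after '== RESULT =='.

Compute (G \ add) ∪ pre:
  G ∩ del = {}  (empty — regression defined)
  G \ add = {at(hall), locked(d_hall_office)} \ {at(hall)} = {locked(d_hall_office)}
  ∪ pre   = {locked(d_hall_office)} ∪ {at(kitchen), open(d_kitchen_hall)}
          = {at(kitchen), locked(d_hall_office), open(d_kitchen_hall)}

== RESULT ==
["at(kitchen)", "locked(d_hall_office)", "open(d_kitchen_hall)"]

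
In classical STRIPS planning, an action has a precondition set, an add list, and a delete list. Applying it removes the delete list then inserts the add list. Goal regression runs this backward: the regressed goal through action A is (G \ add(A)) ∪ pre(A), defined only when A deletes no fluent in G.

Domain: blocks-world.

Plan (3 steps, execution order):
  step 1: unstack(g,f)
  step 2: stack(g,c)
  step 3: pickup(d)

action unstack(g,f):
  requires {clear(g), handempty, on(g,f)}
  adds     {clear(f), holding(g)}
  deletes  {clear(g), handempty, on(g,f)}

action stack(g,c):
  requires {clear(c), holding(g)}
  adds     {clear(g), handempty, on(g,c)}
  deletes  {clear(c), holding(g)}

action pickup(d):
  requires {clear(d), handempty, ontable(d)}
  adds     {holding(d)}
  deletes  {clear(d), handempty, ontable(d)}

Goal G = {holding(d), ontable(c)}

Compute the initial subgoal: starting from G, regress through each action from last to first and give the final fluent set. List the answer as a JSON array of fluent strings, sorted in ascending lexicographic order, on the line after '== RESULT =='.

Work backward from the goal:
  through step 3 (pickup(d)): drop {holding(d)}, keep {ontable(c)}, require {clear(d), handempty, ontable(d)}
    → {clear(d), handempty, ontable(c), ontable(d)}
  through step 2 (stack(g,c)): drop {handempty}, keep {clear(d), ontable(c), ontable(d)}, require {clear(c), holding(g)}
    → {clear(c), clear(d), holding(g), ontable(c), ontable(d)}
  through step 1 (unstack(g,f)): drop {holding(g)}, keep {clear(c), clear(d), ontable(c), ontable(d)}, require {clear(g), handempty, on(g,f)}
    → {clear(c), clear(d), clear(g), handempty, on(g,f), ontable(c), ontable(d)}

== RESULT ==
["clear(c)", "clear(d)", "clear(g)", "handempty", "on(g,f)", "ontable(c)", "ontable(d)"]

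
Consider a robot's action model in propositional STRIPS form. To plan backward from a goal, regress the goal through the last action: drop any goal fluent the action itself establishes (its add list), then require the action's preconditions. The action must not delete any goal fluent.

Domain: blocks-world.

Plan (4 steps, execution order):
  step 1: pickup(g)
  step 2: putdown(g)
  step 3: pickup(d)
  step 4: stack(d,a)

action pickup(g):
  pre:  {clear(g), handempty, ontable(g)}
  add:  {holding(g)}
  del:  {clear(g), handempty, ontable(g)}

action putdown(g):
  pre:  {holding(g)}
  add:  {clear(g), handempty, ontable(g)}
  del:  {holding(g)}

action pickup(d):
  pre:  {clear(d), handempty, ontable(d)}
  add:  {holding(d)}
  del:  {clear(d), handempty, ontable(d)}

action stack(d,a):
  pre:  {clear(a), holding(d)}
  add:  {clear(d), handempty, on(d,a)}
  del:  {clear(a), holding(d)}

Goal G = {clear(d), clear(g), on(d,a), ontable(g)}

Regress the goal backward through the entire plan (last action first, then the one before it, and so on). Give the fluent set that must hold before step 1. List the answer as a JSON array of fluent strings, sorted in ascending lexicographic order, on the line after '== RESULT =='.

Regress step by step:
  through step 4 (stack(d,a)): drop {clear(d), on(d,a)}, keep {clear(g), ontable(g)}, require {clear(a), holding(d)}
    → {clear(a), clear(g), holding(d), ontable(g)}
  through step 3 (pickup(d)): drop {holding(d)}, keep {clear(a), clear(g), ontable(g)}, require {clear(d), handempty, ontable(d)}
    → {clear(a), clear(d), clear(g), handempty, ontable(d), ontable(g)}
  through step 2 (putdown(g)): drop {clear(g), handempty, ontable(g)}, keep {clear(a), clear(d), ontable(d)}, require {holding(g)}
    → {clear(a), clear(d), holding(g), ontable(d)}
  through step 1 (pickup(g)): drop {holding(g)}, keep {clear(a), clear(d), ontable(d)}, require {clear(g), handempty, ontable(g)}
    → {clear(a), clear(d), clear(g), handempty, ontable(d), ontable(g)}

== RESULT ==
["clear(a)", "clear(d)", "clear(g)", "handempty", "ontable(d)", "ontable(g)"]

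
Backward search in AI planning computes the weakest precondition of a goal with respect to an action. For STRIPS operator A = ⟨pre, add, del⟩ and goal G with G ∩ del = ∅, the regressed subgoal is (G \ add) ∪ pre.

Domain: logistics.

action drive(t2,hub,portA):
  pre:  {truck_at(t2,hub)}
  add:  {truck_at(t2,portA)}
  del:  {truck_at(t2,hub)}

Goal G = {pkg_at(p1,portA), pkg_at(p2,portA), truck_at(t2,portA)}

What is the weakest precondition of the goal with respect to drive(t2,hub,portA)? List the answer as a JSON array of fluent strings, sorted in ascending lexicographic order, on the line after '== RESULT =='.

Compute (G \ add) ∪ pre:
  G ∩ del = {}  (empty — regression defined)
  G \ add = {pkg_at(p1,portA), pkg_at(p2,portA), truck_at(t2,portA)} \ {truck_at(t2,portA)} = {pkg_at(p1,portA), pkg_at(p2,portA)}
  ∪ pre   = {pkg_at(p1,portA), pkg_at(p2,portA)} ∪ {truck_at(t2,hub)}
          = {pkg_at(p1,portA), pkg_at(p2,portA), truck_at(t2,hub)}

== RESULT ==
["pkg_at(p1,portA)", "pkg_at(p2,portA)", "truck_at(t2,hub)"]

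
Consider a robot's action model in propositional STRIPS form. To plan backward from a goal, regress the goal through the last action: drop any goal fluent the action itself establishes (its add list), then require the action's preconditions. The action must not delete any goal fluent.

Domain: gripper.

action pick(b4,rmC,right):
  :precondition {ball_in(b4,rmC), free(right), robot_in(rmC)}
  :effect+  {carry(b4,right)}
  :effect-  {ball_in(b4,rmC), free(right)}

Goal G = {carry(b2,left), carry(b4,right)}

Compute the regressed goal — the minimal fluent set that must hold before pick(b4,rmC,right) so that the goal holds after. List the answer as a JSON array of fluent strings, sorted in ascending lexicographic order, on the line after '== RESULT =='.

Regress:
  G ∩ del = {}  (empty — regression defined)
  G \ add = {carry(b2,left), carry(b4,right)} \ {carry(b4,right)} = {carry(b2,left)}
  ∪ pre   = {carry(b2,left)} ∪ {ball_in(b4,rmC), free(right), robot_in(rmC)}
          = {ball_in(b4,rmC), carry(b2,left), free(right), robot_in(rmC)}

== RESULT ==
["ball_in(b4,rmC)", "carry(b2,left)", "free(right)", "robot_in(rmC)"]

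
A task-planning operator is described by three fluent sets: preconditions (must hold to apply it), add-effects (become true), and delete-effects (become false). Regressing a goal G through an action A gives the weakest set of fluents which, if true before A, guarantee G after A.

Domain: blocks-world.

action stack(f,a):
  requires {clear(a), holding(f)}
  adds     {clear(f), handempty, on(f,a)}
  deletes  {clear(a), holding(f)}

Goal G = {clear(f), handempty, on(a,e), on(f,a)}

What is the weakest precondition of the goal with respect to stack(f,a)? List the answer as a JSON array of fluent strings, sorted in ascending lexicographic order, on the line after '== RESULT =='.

Regress:
  G ∩ del = {}  (empty — regression defined)
  G \ add = {clear(f), handempty, on(a,e), on(f,a)} \ {clear(f), handempty, on(f,a)} = {on(a,e)}
  ∪ pre   = {on(a,e)} ∪ {clear(a), holding(f)}
          = {clear(a), holding(f), on(a,e)}

== RESULT ==
["clear(a)", "holding(f)", "on(a,e)"]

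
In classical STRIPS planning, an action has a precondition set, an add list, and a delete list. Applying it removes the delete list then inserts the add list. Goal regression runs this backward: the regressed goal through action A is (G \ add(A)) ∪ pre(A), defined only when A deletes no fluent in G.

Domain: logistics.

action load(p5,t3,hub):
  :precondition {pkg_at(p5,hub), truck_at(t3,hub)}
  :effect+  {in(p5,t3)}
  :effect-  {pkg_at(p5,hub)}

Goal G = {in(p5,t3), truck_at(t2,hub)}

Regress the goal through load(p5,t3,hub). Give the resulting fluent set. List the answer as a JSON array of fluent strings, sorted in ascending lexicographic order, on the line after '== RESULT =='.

Regress:
  G ∩ del = {}  (empty — regression defined)
  G \ add = {in(p5,t3), truck_at(t2,hub)} \ {in(p5,t3)} = {truck_at(t2,hub)}
  ∪ pre   = {truck_at(t2,hub)} ∪ {pkg_at(p5,hub), truck_at(t3,hub)}
          = {pkg_at(p5,hub), truck_at(t2,hub), truck_at(t3,hub)}

== RESULT ==
["pkg_at(p5,hub)", "truck_at(t2,hub)", "truck_at(t3,hub)"]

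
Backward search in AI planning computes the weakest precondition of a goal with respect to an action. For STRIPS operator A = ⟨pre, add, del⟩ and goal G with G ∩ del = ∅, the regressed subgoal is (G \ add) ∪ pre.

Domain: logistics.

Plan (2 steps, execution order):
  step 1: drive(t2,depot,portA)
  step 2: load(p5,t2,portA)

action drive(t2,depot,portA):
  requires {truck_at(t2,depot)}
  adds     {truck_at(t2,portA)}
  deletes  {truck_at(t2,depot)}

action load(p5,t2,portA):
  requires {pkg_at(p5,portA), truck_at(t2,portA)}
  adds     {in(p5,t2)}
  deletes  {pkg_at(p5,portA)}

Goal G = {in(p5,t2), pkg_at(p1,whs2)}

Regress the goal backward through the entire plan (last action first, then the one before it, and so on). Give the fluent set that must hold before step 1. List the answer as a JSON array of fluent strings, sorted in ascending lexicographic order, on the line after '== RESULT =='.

Work backward from the goal:
  through step 2 (load(p5,t2,portA)): drop {in(p5,t2)}, keep {pkg_at(p1,whs2)}, require {pkg_at(p5,portA), truck_at(t2,portA)}
    → {pkg_at(p1,whs2), pkg_at(p5,portA), truck_at(t2,portA)}
  through step 1 (drive(t2,depot,portA)): drop {truck_at(t2,portA)}, keep {pkg_at(p1,whs2), pkg_at(p5,portA)}, require {truck_at(t2,depot)}
    → {pkg_at(p1,whs2), pkg_at(p5,portA), truck_at(t2,depot)}

== RESULT ==
["pkg_at(p1,whs2)", "pkg_at(p5,portA)", "truck_at(t2,depot)"]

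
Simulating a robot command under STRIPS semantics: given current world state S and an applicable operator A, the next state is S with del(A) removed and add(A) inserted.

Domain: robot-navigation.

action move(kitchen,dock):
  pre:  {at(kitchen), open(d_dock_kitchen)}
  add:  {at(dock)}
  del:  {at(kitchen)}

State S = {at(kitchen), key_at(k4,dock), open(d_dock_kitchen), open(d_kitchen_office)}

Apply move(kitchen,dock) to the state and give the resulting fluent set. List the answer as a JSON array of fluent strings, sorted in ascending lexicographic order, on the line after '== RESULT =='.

Compute (S \ del) ∪ add:
  pre ⊆ S: {at(kitchen), open(d_dock_kitchen)} ⊆ S  — applicable
  S \ del = {key_at(k4,dock), open(d_dock_kitchen), open(d_kitchen_office)}
  ∪ add   = {at(dock), key_at(k4,dock), open(d_dock_kitchen), open(d_kitchen_office)}

== RESULT ==
["at(dock)", "key_at(k4,dock)", "open(d_dock_kitchen)", "open(d_kitchen_office)"]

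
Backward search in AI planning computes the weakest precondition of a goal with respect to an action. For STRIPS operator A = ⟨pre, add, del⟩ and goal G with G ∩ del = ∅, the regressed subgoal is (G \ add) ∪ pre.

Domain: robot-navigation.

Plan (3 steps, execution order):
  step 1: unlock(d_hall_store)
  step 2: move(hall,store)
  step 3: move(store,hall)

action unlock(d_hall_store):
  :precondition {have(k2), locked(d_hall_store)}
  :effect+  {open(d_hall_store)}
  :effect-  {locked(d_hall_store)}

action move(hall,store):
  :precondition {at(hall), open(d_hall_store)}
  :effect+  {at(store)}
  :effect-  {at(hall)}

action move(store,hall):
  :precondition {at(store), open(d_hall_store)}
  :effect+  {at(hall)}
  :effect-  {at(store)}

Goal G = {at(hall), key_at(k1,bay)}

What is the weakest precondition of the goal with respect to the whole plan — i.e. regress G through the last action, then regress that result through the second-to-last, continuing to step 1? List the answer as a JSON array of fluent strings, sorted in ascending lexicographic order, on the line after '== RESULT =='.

Work backward from the goal:
  through step 3 (move(store,hall)): drop {at(hall)}, keep {key_at(k1,bay)}, require {at(store), open(d_hall_store)}
    → {at(store), key_at(k1,bay), open(d_hall_store)}
  through step 2 (move(hall,store)): drop {at(store)}, keep {key_at(k1,bay), open(d_hall_store)}, require {at(hall), open(d_hall_store)}
    → {at(hall), key_at(k1,bay), open(d_hall_store)}
  through step 1 (unlock(d_hall_store)): drop {open(d_hall_store)}, keep {at(hall), key_at(k1,bay)}, require {have(k2), locked(d_hall_store)}
    → {at(hall), have(k2), key_at(k1,bay), locked(d_hall_store)}

== RESULT ==
["at(hall)", "have(k2)", "key_at(k1,bay)", "locked(d_hall_store)"]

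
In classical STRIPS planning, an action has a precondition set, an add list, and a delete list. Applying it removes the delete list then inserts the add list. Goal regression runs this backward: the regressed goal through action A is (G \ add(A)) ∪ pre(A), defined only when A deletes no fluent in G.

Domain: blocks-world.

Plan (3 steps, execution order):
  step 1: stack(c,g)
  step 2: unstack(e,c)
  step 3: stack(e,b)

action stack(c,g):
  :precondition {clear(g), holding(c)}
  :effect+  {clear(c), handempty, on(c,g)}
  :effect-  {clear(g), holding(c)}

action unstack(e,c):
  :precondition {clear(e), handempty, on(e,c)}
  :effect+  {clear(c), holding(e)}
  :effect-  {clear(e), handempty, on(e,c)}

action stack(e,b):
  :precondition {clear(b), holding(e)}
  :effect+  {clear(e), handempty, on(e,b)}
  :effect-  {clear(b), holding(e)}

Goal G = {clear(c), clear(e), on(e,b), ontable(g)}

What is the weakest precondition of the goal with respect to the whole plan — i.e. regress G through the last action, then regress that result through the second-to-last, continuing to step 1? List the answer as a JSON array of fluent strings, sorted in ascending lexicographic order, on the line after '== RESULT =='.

Work backward from the goal:
  through step 3 (stack(e,b)): drop {clear(e), on(e,b)}, keep {clear(c), ontable(g)}, require {clear(b), holding(e)}
    → {clear(b), clear(c), holding(e), ontable(g)}
  through step 2 (unstack(e,c)): drop {clear(c), holding(e)}, keep {clear(b), ontable(g)}, require {clear(e), handempty, on(e,c)}
    → {clear(b), clear(e), handempty, on(e,c), ontable(g)}
  through step 1 (stack(c,g)): drop {handempty}, keep {clear(b), clear(e), on(e,c), ontable(g)}, require {clear(g), holding(c)}
    → {clear(b), clear(e), clear(g), holding(c), on(e,c), ontable(g)}

== RESULT ==
["clear(b)", "clear(e)", "clear(g)", "holding(c)", "on(e,c)", "ontable(g)"]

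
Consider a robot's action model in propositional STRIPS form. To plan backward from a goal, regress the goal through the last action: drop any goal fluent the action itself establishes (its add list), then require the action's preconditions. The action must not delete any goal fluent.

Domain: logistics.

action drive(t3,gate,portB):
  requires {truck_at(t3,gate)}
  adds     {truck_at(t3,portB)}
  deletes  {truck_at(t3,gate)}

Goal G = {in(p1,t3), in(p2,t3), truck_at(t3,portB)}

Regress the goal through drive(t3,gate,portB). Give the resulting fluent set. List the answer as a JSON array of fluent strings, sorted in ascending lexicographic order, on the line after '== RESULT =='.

Compute (G \ add) ∪ pre:
  G ∩ del = {}  (empty — regression defined)
  G \ add = {in(p1,t3), in(p2,t3), truck_at(t3,portB)} \ {truck_at(t3,portB)} = {in(p1,t3), in(p2,t3)}
  ∪ pre   = {in(p1,t3), in(p2,t3)} ∪ {truck_at(t3,gate)}
          = {in(p1,t3), in(p2,t3), truck_at(t3,gate)}

== RESULT ==
["in(p1,t3)", "in(p2,t3)", "truck_at(t3,gate)"]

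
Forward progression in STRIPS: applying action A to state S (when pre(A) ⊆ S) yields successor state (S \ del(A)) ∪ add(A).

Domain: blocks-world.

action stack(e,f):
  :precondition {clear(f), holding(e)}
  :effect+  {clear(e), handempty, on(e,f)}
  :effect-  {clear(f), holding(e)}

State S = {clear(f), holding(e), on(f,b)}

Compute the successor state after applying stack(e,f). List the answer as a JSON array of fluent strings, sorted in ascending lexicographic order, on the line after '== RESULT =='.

Progress:
  pre ⊆ S: {clear(f), holding(e)} ⊆ S  — applicable
  S \ del = {on(f,b)}
  ∪ add   = {clear(e), handempty, on(e,f), on(f,b)}

== RESULT ==
["clear(e)", "handempty", "on(e,f)", "on(f,b)"]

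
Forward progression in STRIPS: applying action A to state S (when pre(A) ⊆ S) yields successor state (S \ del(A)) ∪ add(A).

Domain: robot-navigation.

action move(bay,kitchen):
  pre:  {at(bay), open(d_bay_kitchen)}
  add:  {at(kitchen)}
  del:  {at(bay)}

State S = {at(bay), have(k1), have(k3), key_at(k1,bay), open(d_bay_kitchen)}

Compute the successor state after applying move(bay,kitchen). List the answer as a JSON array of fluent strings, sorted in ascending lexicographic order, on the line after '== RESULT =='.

Compute (S \ del) ∪ add:
  pre ⊆ S: {at(bay), open(d_bay_kitchen)} ⊆ S  — applicable
  S \ del = {have(k1), have(k3), key_at(k1,bay), open(d_bay_kitchen)}
  ∪ add   = {at(kitchen), have(k1), have(k3), key_at(k1,bay), open(d_bay_kitchen)}

== RESULT ==
["at(kitchen)", "have(k1)", "have(k3)", "key_at(k1,bay)", "open(d_bay_kitchen)"]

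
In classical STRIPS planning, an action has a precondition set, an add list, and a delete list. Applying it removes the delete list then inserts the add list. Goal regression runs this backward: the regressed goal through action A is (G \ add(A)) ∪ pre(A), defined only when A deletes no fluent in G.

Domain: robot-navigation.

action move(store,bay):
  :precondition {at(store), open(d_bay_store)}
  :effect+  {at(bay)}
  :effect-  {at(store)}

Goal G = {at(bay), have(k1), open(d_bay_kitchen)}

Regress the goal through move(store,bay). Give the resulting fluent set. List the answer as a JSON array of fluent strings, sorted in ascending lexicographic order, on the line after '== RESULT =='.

Regress:
  G ∩ del = {}  (empty — regression defined)
  G \ add = {at(bay), have(k1), open(d_bay_kitchen)} \ {at(bay)} = {have(k1), open(d_bay_kitchen)}
  ∪ pre   = {have(k1), open(d_bay_kitchen)} ∪ {at(store), open(d_bay_store)}
          = {at(store), have(k1), open(d_bay_kitchen), open(d_bay_store)}

== RESULT ==
["at(store)", "have(k1)", "open(d_bay_kitchen)", "open(d_bay_store)"]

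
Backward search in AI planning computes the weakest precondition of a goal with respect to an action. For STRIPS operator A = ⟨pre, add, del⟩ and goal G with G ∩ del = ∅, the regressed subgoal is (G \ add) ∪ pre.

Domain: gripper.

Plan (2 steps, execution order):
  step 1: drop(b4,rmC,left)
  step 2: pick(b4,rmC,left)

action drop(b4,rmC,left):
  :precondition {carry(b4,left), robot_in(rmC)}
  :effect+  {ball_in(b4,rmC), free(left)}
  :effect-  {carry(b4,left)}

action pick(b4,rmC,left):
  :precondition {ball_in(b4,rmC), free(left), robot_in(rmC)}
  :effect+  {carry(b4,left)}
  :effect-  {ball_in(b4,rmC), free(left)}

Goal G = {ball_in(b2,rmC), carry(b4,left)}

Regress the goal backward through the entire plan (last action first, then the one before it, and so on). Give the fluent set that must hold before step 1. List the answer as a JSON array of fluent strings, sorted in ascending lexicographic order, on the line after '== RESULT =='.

Work backward from the goal:
  through step 2 (pick(b4,rmC,left)): drop {carry(b4,left)}, keep {ball_in(b2,rmC)}, require {ball_in(b4,rmC), free(left), robot_in(rmC)}
    → {ball_in(b2,rmC), ball_in(b4,rmC), free(left), robot_in(rmC)}
  through step 1 (drop(b4,rmC,left)): drop {ball_in(b4,rmC), free(left)}, keep {ball_in(b2,rmC), robot_in(rmC)}, require {carry(b4,left), robot_in(rmC)}
    → {ball_in(b2,rmC), carry(b4,left), robot_in(rmC)}

== RESULT ==
["ball_in(b2,rmC)", "carry(b4,left)", "robot_in(rmC)"]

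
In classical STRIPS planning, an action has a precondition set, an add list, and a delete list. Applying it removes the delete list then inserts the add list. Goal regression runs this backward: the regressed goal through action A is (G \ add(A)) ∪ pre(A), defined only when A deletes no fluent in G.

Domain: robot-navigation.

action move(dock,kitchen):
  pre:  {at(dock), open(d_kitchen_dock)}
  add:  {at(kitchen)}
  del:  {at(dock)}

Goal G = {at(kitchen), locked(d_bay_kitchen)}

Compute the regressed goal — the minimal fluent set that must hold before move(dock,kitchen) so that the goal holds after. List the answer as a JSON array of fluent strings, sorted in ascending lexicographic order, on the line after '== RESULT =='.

Compute (G \ add) ∪ pre:
  G ∩ del = {}  (empty — regression defined)
  G \ add = {at(kitchen), locked(d_bay_kitchen)} \ {at(kitchen)} = {locked(d_bay_kitchen)}
  ∪ pre   = {locked(d_bay_kitchen)} ∪ {at(dock), open(d_kitchen_dock)}
          = {at(dock), locked(d_bay_kitchen), open(d_kitchen_dock)}

== RESULT ==
["at(dock)", "locked(d_bay_kitchen)", "open(d_kitchen_dock)"]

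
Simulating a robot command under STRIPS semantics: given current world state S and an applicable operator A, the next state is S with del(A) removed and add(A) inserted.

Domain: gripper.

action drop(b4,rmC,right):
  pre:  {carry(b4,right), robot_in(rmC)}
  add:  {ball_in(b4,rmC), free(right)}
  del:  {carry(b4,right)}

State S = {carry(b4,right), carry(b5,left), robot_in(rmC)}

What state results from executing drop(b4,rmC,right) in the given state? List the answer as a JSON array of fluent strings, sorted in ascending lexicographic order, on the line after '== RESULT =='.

Compute (S \ del) ∪ add:
  pre ⊆ S: {carry(b4,right), robot_in(rmC)} ⊆ S  — applicable
  S \ del = {carry(b5,left), robot_in(rmC)}
  ∪ add   = {ball_in(b4,rmC), carry(b5,left), free(right), robot_in(rmC)}

== RESULT ==
["ball_in(b4,rmC)", "carry(b5,left)", "free(right)", "robot_in(rmC)"]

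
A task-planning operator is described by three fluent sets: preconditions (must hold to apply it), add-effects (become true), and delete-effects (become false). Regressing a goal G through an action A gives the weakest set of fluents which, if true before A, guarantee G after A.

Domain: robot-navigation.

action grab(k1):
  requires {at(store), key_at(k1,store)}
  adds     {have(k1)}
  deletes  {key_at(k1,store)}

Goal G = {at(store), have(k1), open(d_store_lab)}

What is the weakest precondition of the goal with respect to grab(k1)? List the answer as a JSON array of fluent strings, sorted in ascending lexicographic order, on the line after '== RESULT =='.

Regress:
  G ∩ del = {}  (empty — regression defined)
  G \ add = {at(store), have(k1), open(d_store_lab)} \ {have(k1)} = {at(store), open(d_store_lab)}
  ∪ pre   = {at(store), open(d_store_lab)} ∪ {at(store), key_at(k1,store)}
          = {at(store), key_at(k1,store), open(d_store_lab)}

== RESULT ==
["at(store)", "key_at(k1,store)", "open(d_store_lab)"]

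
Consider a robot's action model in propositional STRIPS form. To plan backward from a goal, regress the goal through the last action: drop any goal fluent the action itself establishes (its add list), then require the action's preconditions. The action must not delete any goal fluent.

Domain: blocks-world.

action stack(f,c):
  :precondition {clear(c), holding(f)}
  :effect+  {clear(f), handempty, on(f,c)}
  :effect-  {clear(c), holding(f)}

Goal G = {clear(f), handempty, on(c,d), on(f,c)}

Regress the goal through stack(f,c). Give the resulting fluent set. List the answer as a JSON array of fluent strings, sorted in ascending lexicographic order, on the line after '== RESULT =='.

Regress:
  G ∩ del = {}  (empty — regression defined)
  G \ add = {clear(f), handempty, on(c,d), on(f,c)} \ {clear(f), handempty, on(f,c)} = {on(c,d)}
  ∪ pre   = {on(c,d)} ∪ {clear(c), holding(f)}
          = {clear(c), holding(f), on(c,d)}

== RESULT ==
["clear(c)", "holding(f)", "on(c,d)"]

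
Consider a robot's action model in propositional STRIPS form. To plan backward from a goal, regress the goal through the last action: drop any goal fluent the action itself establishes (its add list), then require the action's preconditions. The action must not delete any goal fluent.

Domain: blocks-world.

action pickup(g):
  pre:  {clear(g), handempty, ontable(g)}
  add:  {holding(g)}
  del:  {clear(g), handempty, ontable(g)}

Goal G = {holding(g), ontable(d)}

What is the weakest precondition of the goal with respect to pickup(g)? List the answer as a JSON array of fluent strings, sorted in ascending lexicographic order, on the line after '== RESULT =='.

Compute (G \ add) ∪ pre:
  G ∩ del = {}  (empty — regression defined)
  G \ add = {holding(g), ontable(d)} \ {holding(g)} = {ontable(d)}
  ∪ pre   = {ontable(d)} ∪ {clear(g), handempty, ontable(g)}
          = {clear(g), handempty, ontable(d), ontable(g)}

== RESULT ==
["clear(g)", "handempty", "ontable(d)", "ontable(g)"]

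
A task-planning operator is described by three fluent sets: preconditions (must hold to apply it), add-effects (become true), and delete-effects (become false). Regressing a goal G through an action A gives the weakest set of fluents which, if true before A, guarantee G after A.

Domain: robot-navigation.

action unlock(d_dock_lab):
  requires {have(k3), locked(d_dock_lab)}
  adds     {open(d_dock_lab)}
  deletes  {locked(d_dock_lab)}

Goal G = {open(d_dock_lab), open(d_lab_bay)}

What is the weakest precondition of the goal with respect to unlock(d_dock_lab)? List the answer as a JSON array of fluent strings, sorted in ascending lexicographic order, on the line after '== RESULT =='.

Compute (G \ add) ∪ pre:
  G ∩ del = {}  (empty — regression defined)
  G \ add = {open(d_dock_lab), open(d_lab_bay)} \ {open(d_dock_lab)} = {open(d_lab_bay)}
  ∪ pre   = {open(d_lab_bay)} ∪ {have(k3), locked(d_dock_lab)}
          = {have(k3), locked(d_dock_lab), open(d_lab_bay)}

== RESULT ==
["have(k3)", "locked(d_dock_lab)", "open(d_lab_bay)"]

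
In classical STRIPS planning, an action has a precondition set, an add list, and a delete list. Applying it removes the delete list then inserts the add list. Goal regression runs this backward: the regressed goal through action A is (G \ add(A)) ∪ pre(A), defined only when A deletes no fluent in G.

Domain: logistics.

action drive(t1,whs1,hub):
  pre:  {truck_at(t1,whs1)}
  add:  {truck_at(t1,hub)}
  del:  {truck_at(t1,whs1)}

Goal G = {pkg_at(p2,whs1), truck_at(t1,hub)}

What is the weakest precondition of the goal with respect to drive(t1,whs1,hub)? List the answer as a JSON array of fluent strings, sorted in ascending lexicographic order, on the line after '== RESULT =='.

Compute (G \ add) ∪ pre:
  G ∩ del = {}  (empty — regression defined)
  G \ add = {pkg_at(p2,whs1), truck_at(t1,hub)} \ {truck_at(t1,hub)} = {pkg_at(p2,whs1)}
  ∪ pre   = {pkg_at(p2,whs1)} ∪ {truck_at(t1,whs1)}
          = {pkg_at(p2,whs1), truck_at(t1,whs1)}

== RESULT ==
["pkg_at(p2,whs1)", "truck_at(t1,whs1)"]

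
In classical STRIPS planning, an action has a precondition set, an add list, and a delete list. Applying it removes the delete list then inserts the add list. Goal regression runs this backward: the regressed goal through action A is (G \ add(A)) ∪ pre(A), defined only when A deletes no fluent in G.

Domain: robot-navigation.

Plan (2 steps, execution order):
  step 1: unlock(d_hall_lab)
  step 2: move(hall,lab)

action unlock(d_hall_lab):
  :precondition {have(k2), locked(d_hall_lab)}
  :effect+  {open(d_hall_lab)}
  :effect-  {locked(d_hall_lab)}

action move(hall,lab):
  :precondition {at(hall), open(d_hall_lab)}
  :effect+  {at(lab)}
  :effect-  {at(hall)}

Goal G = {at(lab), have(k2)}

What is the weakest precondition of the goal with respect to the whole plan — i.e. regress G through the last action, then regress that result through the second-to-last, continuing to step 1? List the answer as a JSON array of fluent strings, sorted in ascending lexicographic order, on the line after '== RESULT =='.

Work backward from the goal:
  through step 2 (move(hall,lab)): drop {at(lab)}, keep {have(k2)}, require {at(hall), open(d_hall_lab)}
    → {at(hall), have(k2), open(d_hall_lab)}
  through step 1 (unlock(d_hall_lab)): drop {open(d_hall_lab)}, keep {at(hall), have(k2)}, require {have(k2), locked(d_hall_lab)}
    → {at(hall), have(k2), locked(d_hall_lab)}

== RESULT ==
["at(hall)", "have(k2)", "locked(d_hall_lab)"]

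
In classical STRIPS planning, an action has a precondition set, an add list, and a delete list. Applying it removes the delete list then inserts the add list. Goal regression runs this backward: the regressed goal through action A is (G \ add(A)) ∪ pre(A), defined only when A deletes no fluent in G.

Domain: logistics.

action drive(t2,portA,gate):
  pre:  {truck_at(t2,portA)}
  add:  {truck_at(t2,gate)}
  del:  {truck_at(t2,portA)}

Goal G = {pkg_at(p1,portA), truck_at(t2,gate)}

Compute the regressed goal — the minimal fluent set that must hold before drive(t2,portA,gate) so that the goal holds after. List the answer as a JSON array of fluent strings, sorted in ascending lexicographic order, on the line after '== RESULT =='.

Compute (G \ add) ∪ pre:
  G ∩ del = {}  (empty — regression defined)
  G \ add = {pkg_at(p1,portA), truck_at(t2,gate)} \ {truck_at(t2,gate)} = {pkg_at(p1,portA)}
  ∪ pre   = {pkg_at(p1,portA)} ∪ {truck_at(t2,portA)}
          = {pkg_at(p1,portA), truck_at(t2,portA)}

== RESULT ==
["pkg_at(p1,portA)", "truck_at(t2,portA)"]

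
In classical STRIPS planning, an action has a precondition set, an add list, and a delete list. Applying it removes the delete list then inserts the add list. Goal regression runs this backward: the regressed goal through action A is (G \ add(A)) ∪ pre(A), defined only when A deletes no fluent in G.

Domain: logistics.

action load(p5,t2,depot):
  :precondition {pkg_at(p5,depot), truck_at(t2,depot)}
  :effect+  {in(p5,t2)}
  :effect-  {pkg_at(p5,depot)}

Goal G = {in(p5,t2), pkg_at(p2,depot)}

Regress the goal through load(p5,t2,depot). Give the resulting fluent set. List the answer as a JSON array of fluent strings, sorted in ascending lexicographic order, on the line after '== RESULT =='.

Regress:
  G ∩ del = {}  (empty — regression defined)
  G \ add = {in(p5,t2), pkg_at(p2,depot)} \ {in(p5,t2)} = {pkg_at(p2,depot)}
  ∪ pre   = {pkg_at(p2,depot)} ∪ {pkg_at(p5,depot), truck_at(t2,depot)}
          = {pkg_at(p2,depot), pkg_at(p5,depot), truck_at(t2,depot)}

== RESULT ==
["pkg_at(p2,depot)", "pkg_at(p5,depot)", "truck_at(t2,depot)"]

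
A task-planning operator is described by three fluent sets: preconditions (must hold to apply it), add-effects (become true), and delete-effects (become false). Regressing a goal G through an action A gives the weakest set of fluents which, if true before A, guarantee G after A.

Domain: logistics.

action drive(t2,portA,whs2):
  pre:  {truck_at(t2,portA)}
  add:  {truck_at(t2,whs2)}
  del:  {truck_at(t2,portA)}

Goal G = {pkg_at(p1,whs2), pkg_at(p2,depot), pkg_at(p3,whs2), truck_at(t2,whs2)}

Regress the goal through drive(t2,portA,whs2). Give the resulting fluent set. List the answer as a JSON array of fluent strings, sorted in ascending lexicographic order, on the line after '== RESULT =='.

Compute (G \ add) ∪ pre:
  G ∩ del = {}  (empty — regression defined)
  G \ add = {pkg_at(p1,whs2), pkg_at(p2,depot), pkg_at(p3,whs2), truck_at(t2,whs2)} \ {truck_at(t2,whs2)} = {pkg_at(p1,whs2), pkg_at(p2,depot), pkg_at(p3,whs2)}
  ∪ pre   = {pkg_at(p1,whs2), pkg_at(p2,depot), pkg_at(p3,whs2)} ∪ {truck_at(t2,portA)}
          = {pkg_at(p1,whs2), pkg_at(p2,depot), pkg_at(p3,whs2), truck_at(t2,portA)}

== RESULT ==
["pkg_at(p1,whs2)", "pkg_at(p2,depot)", "pkg_at(p3,whs2)", "truck_at(t2,portA)"]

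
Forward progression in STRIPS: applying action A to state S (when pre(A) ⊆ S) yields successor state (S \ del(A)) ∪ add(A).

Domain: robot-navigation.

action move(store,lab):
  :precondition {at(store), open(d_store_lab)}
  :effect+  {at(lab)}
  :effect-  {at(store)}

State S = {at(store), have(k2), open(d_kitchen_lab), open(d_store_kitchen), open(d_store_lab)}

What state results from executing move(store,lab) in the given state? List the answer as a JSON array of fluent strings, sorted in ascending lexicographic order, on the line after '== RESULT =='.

Progress:
  pre ⊆ S: {at(store), open(d_store_lab)} ⊆ S  — applicable
  S \ del = {have(k2), open(d_kitchen_lab), open(d_store_kitchen), open(d_store_lab)}
  ∪ add   = {at(lab), have(k2), open(d_kitchen_lab), open(d_store_kitchen), open(d_store_lab)}

== RESULT ==
["at(lab)", "have(k2)", "open(d_kitchen_lab)", "open(d_store_kitchen)", "open(d_store_lab)"]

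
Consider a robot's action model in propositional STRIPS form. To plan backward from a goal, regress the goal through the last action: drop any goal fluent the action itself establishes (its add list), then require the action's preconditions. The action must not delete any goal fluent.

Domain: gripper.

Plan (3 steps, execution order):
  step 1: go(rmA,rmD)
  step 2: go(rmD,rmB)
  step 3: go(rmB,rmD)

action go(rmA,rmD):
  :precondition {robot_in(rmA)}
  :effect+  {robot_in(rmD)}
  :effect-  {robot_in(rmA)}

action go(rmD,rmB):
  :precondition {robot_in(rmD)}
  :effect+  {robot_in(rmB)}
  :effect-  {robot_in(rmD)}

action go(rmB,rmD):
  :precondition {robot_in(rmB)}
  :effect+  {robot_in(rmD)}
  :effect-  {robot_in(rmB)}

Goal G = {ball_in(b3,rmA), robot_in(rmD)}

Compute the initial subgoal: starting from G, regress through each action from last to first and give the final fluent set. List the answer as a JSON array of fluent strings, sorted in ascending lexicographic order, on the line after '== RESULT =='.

Regress step by step:
  through step 3 (go(rmB,rmD)): drop {robot_in(rmD)}, keep {ball_in(b3,rmA)}, require {robot_in(rmB)}
    → {ball_in(b3,rmA), robot_in(rmB)}
  through step 2 (go(rmD,rmB)): drop {robot_in(rmB)}, keep {ball_in(b3,rmA)}, require {robot_in(rmD)}
    → {ball_in(b3,rmA), robot_in(rmD)}
  through step 1 (go(rmA,rmD)): drop {robot_in(rmD)}, keep {ball_in(b3,rmA)}, require {robot_in(rmA)}
    → {ball_in(b3,rmA), robot_in(rmA)}

== RESULT ==
["ball_in(b3,rmA)", "robot_in(rmA)"]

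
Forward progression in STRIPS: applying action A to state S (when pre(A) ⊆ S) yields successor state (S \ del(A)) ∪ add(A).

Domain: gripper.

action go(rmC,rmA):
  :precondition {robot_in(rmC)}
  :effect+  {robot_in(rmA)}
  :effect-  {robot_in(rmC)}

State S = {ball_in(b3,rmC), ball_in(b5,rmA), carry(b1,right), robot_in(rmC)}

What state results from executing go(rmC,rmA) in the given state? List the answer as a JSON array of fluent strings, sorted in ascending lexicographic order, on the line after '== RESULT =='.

Compute (S \ del) ∪ add:
  pre ⊆ S: {robot_in(rmC)} ⊆ S  — applicable
  S \ del = {ball_in(b3,rmC), ball_in(b5,rmA), carry(b1,right)}
  ∪ add   = {ball_in(b3,rmC), ball_in(b5,rmA), carry(b1,right), robot_in(rmA)}

== RESULT ==
["ball_in(b3,rmC)", "ball_in(b5,rmA)", "carry(b1,right)", "robot_in(rmA)"]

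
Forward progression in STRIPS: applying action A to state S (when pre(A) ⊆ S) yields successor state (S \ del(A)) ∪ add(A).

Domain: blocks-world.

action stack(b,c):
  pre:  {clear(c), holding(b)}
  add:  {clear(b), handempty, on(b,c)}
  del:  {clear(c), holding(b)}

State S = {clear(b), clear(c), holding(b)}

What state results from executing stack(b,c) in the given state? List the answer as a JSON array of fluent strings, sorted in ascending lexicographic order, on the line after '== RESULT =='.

Progress:
  pre ⊆ S: {clear(c), holding(b)} ⊆ S  — applicable
  S \ del = {clear(b)}
  ∪ add   = {clear(b), handempty, on(b,c)}

== RESULT ==
["clear(b)", "handempty", "on(b,c)"]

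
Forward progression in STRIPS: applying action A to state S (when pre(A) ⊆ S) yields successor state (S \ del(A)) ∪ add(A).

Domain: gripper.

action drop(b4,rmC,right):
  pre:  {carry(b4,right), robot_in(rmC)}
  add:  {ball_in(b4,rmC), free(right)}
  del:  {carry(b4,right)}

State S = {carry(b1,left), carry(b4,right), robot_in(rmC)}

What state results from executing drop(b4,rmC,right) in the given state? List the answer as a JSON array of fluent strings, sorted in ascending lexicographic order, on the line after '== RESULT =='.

Compute (S \ del) ∪ add:
  pre ⊆ S: {carry(b4,right), robot_in(rmC)} ⊆ S  — applicable
  S \ del = {carry(b1,left), robot_in(rmC)}
  ∪ add   = {ball_in(b4,rmC), carry(b1,left), free(right), robot_in(rmC)}

== RESULT ==
["ball_in(b4,rmC)", "carry(b1,left)", "free(right)", "robot_in(rmC)"]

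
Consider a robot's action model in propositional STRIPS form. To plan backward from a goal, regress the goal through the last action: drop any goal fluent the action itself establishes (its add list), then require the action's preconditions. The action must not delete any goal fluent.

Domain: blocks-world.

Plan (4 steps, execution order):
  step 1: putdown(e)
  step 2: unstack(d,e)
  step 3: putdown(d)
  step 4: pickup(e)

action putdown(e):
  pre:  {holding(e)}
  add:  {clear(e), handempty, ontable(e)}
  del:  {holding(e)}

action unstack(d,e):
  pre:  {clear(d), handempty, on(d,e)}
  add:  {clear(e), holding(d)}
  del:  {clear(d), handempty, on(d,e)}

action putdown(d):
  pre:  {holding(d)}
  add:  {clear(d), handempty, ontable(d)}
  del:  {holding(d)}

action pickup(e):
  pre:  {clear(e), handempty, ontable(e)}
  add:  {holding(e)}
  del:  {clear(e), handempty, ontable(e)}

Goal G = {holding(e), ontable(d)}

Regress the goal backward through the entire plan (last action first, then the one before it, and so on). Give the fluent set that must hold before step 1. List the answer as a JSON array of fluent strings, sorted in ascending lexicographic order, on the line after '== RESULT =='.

Regress step by step:
  through step 4 (pickup(e)): drop {holding(e)}, keep {ontable(d)}, require {clear(e), handempty, ontable(e)}
    → {clear(e), handempty, ontable(d), ontable(e)}
  through step 3 (putdown(d)): drop {handempty, ontable(d)}, keep {clear(e), ontable(e)}, require {holding(d)}
    → {clear(e), holding(d), ontable(e)}
  through step 2 (unstack(d,e)): drop {clear(e), holding(d)}, keep {ontable(e)}, require {clear(d), handempty, on(d,e)}
    → {clear(d), handempty, on(d,e), ontable(e)}
  through step 1 (putdown(e)): drop {handempty, ontable(e)}, keep {clear(d), on(d,e)}, require {holding(e)}
    → {clear(d), holding(e), on(d,e)}

== RESULT ==
["clear(d)", "holding(e)", "on(d,e)"]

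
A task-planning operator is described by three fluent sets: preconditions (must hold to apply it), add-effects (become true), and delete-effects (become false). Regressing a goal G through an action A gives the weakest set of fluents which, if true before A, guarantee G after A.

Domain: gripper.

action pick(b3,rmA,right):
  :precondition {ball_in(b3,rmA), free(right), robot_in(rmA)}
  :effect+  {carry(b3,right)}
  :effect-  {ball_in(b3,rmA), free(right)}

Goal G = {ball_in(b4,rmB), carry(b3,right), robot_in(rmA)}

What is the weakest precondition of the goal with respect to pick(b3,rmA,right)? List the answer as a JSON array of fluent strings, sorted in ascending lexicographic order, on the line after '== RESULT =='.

Regress:
  G ∩ del = {}  (empty — regression defined)
  G \ add = {ball_in(b4,rmB), carry(b3,right), robot_in(rmA)} \ {carry(b3,right)} = {ball_in(b4,rmB), robot_in(rmA)}
  ∪ pre   = {ball_in(b4,rmB), robot_in(rmA)} ∪ {ball_in(b3,rmA), free(right), robot_in(rmA)}
          = {ball_in(b3,rmA), ball_in(b4,rmB), free(right), robot_in(rmA)}

== RESULT ==
["ball_in(b3,rmA)", "ball_in(b4,rmB)", "free(right)", "robot_in(rmA)"]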